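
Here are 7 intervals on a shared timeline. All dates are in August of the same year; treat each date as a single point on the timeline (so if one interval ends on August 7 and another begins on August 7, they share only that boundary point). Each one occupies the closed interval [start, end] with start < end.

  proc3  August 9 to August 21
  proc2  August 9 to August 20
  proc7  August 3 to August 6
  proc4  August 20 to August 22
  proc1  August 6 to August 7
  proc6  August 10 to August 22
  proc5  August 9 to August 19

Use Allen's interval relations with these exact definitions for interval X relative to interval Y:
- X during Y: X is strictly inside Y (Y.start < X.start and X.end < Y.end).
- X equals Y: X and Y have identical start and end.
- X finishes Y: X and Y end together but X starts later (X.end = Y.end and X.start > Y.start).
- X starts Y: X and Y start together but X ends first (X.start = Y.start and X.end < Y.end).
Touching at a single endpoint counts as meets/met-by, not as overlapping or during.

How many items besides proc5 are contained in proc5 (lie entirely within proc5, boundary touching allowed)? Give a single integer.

0

Target proc5 = [August 9, August 19].
proc1 [August 6, August 7] → before → no.
proc2 [August 9, August 20] → started-by → no.
proc3 [August 9, August 21] → started-by → no.
proc4 [August 20, August 22] → after → no.
proc6 [August 10, August 22] → overlapped-by → no.
proc7 [August 3, August 6] → before → no.
Total: 0.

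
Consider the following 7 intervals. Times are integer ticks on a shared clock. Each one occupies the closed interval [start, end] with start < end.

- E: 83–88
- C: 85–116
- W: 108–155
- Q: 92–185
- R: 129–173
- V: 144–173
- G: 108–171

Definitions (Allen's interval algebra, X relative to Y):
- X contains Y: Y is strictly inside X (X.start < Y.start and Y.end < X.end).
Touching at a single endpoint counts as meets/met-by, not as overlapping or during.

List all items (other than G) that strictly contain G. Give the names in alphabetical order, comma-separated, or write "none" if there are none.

Q

Target G = [108, 171].
C [85, 116] → overlaps → no.
E [83, 88] → before → no.
Q [92, 185] → contains → yes.
R [129, 173] → overlapped-by → no.
V [144, 173] → overlapped-by → no.
W [108, 155] → starts → no.
Result: Q.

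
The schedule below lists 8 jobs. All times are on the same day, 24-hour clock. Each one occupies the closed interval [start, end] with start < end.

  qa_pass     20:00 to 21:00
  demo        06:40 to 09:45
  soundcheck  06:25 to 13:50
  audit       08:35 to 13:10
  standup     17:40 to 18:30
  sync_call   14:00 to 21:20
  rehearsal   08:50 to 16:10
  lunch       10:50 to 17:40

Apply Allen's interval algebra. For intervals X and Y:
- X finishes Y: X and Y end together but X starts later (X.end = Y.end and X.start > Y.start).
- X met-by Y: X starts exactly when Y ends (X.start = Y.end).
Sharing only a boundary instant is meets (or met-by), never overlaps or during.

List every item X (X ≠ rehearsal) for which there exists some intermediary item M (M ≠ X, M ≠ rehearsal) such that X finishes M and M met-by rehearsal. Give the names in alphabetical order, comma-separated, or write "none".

none

Target rehearsal = [08:50, 16:10].
Intermediaries M with M met-by rehearsal: none.
Union: none.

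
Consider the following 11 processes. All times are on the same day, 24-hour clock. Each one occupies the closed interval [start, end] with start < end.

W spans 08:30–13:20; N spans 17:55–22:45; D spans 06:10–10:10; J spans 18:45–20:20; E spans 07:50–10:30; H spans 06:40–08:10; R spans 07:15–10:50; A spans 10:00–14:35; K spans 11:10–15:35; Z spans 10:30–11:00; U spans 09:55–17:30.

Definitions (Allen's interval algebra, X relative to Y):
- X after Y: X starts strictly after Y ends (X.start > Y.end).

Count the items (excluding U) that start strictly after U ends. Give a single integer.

Target U = [09:55, 17:30].
A [10:00, 14:35] → during → no.
D [06:10, 10:10] → overlaps → no.
E [07:50, 10:30] → overlaps → no.
H [06:40, 08:10] → before → no.
J [18:45, 20:20] → after → counts.
K [11:10, 15:35] → during → no.
N [17:55, 22:45] → after → counts.
R [07:15, 10:50] → overlaps → no.
W [08:30, 13:20] → overlaps → no.
Z [10:30, 11:00] → during → no.
Total: 2.

2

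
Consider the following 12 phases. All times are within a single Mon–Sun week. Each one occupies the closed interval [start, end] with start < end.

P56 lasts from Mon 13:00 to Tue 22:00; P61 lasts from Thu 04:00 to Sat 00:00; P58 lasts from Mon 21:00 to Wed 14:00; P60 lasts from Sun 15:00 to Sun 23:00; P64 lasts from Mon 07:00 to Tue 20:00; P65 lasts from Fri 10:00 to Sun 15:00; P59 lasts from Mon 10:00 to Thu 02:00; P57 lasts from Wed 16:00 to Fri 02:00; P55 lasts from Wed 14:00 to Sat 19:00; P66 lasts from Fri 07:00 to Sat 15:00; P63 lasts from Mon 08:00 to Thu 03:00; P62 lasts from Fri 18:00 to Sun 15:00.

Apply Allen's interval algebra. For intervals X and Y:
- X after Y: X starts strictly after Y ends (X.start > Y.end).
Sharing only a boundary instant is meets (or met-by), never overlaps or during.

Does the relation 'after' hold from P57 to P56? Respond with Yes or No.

P57 = [Wed 16:00, Fri 02:00], P56 = [Mon 13:00, Tue 22:00].
Actual relation of P57 to P56: after.
Asked whether 'after' holds → Yes.

Yes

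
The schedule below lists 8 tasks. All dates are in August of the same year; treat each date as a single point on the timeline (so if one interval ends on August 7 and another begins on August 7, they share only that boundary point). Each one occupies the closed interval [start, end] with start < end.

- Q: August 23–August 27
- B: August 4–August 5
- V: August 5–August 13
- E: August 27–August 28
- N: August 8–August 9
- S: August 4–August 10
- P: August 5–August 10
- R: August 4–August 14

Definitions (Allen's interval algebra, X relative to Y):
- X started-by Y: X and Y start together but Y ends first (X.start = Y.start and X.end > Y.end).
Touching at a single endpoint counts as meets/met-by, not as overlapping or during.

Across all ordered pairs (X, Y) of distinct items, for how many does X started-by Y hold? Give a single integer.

Checking all 56 ordered pairs for relation 'started-by'; matching pairs in alphabetical order:
(R, B): R started-by B ✓
(R, S): R started-by S ✓
(S, B): S started-by B ✓
(V, P): V started-by P ✓
Count: 4.

4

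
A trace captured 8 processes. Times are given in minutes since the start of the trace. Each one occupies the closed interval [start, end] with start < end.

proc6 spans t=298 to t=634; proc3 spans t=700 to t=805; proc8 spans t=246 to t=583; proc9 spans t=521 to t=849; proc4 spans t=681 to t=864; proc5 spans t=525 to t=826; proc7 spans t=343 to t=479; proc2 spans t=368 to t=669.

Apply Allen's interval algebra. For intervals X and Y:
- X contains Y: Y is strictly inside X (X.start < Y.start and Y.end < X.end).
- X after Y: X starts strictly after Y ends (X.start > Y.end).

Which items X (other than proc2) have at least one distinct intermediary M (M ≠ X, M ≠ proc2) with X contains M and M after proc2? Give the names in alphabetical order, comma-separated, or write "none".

proc4, proc5, proc9

Target proc2 = [t=368, t=669].
Intermediaries M with M after proc2: proc3, proc4.
Via proc3 — items with X contains proc3: proc4, proc5, proc9.
Via proc4 — items with X contains proc4: none.
Union: proc4, proc5, proc9.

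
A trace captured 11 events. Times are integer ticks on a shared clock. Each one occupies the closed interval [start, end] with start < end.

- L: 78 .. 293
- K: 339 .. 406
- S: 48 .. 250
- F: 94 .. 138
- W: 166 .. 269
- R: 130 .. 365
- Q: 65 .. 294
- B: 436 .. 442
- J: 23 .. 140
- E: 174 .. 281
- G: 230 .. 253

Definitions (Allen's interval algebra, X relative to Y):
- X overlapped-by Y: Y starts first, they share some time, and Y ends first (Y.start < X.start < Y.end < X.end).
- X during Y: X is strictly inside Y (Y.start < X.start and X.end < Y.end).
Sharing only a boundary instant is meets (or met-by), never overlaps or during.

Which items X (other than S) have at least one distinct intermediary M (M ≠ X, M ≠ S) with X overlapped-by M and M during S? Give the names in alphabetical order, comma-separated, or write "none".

Target S = [48, 250].
Intermediaries M with M during S: F.
Via F — items with X overlapped-by F: R.
Union: R.

R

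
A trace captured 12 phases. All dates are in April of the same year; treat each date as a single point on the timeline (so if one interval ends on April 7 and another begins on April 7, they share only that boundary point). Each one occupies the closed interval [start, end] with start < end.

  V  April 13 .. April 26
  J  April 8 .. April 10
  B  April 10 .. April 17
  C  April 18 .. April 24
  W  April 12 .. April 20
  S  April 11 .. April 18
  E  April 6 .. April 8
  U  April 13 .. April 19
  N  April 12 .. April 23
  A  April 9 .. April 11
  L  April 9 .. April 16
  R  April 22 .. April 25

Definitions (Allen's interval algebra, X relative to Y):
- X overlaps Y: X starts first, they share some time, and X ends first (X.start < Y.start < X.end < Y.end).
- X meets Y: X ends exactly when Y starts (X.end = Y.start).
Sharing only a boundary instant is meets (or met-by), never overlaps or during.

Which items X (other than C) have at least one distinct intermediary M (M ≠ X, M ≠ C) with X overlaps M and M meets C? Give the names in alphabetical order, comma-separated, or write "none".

Target C = [April 18, April 24].
Intermediaries M with M meets C: S.
Via S — items with X overlaps S: B, L.
Union: B, L.

B, L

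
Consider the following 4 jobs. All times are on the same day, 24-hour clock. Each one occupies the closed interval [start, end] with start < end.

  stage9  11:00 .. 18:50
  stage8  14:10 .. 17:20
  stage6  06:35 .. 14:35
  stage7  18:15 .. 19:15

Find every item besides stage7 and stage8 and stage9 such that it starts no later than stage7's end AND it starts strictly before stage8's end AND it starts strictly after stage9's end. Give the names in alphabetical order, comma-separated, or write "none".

none

Conditions: its start is no later than stage7's end (X.start <= 19:15) AND its start is strictly before stage8's end (X.start < 17:20) AND its start is strictly after stage9's end (X.start > 18:50).
stage6: start 06:35 <= 19:15? ✓; start 06:35 < 17:20? ✓; start 06:35 > 18:50? ✗ → no.
Result: none.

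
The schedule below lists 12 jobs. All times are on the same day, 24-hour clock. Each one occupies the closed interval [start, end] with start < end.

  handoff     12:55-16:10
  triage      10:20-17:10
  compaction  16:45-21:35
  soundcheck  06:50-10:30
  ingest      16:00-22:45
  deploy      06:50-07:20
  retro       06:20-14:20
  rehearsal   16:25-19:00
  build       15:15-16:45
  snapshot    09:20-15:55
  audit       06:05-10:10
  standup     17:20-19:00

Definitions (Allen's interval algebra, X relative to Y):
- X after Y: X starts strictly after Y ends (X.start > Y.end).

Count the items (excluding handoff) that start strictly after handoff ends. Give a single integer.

Target handoff = [12:55, 16:10].
audit [06:05, 10:10] → before → no.
build [15:15, 16:45] → overlapped-by → no.
compaction [16:45, 21:35] → after → counts.
deploy [06:50, 07:20] → before → no.
ingest [16:00, 22:45] → overlapped-by → no.
rehearsal [16:25, 19:00] → after → counts.
retro [06:20, 14:20] → overlaps → no.
snapshot [09:20, 15:55] → overlaps → no.
soundcheck [06:50, 10:30] → before → no.
standup [17:20, 19:00] → after → counts.
triage [10:20, 17:10] → contains → no.
Total: 3.

3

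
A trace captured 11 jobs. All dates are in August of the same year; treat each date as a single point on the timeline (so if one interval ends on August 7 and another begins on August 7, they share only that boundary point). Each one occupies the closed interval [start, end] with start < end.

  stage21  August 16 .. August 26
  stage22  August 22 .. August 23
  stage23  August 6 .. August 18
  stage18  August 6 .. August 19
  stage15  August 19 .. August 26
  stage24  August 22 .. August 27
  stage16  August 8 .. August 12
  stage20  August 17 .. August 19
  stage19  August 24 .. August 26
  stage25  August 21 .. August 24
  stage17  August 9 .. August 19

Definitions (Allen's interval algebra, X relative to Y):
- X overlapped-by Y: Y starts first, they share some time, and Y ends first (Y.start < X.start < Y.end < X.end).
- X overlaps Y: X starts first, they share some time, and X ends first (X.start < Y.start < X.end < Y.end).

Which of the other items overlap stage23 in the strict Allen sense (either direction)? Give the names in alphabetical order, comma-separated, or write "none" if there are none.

Target stage23 = [August 6, August 18].
stage15 [August 19, August 26] → after → no.
stage16 [August 8, August 12] → during → no.
stage17 [August 9, August 19] → overlapped-by → yes.
stage18 [August 6, August 19] → started-by → no.
stage19 [August 24, August 26] → after → no.
stage20 [August 17, August 19] → overlapped-by → yes.
stage21 [August 16, August 26] → overlapped-by → yes.
stage22 [August 22, August 23] → after → no.
stage24 [August 22, August 27] → after → no.
stage25 [August 21, August 24] → after → no.
Result: stage17, stage20, stage21.

stage17, stage20, stage21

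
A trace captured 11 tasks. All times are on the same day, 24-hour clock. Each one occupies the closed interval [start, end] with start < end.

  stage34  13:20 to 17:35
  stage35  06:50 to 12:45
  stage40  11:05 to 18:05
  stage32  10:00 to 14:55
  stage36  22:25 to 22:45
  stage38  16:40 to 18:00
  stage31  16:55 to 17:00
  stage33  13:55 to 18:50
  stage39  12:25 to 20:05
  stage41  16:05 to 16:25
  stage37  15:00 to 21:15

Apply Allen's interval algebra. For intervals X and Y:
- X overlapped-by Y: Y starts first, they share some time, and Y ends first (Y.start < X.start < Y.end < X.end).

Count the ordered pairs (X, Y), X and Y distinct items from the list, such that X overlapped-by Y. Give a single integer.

Checking all 110 ordered pairs for relation 'overlapped-by'; matching pairs in alphabetical order:
(stage32, stage35): stage32 overlapped-by stage35 ✓
(stage33, stage32): stage33 overlapped-by stage32 ✓
(stage33, stage34): stage33 overlapped-by stage34 ✓
(stage33, stage40): stage33 overlapped-by stage40 ✓
(stage34, stage32): stage34 overlapped-by stage32 ✓
(stage37, stage33): stage37 overlapped-by stage33 ✓
(stage37, stage34): stage37 overlapped-by stage34 ✓
(stage37, stage39): stage37 overlapped-by stage39 ✓
(stage37, stage40): stage37 overlapped-by stage40 ✓
(stage38, stage34): stage38 overlapped-by stage34 ✓
(stage39, stage32): stage39 overlapped-by stage32 ✓
(stage39, stage35): stage39 overlapped-by stage35 ✓
(stage39, stage40): stage39 overlapped-by stage40 ✓
(stage40, stage32): stage40 overlapped-by stage32 ✓
(stage40, stage35): stage40 overlapped-by stage35 ✓
Count: 15.

15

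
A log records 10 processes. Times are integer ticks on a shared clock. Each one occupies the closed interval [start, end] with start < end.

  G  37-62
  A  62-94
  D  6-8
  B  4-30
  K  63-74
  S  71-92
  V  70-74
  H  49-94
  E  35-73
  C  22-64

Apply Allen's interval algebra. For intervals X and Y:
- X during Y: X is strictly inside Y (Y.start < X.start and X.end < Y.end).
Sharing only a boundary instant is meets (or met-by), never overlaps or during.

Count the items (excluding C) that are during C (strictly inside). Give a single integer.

Target C = [22, 64].
A [62, 94] → overlapped-by → no.
B [4, 30] → overlaps → no.
D [6, 8] → before → no.
E [35, 73] → overlapped-by → no.
G [37, 62] → during → counts.
H [49, 94] → overlapped-by → no.
K [63, 74] → overlapped-by → no.
S [71, 92] → after → no.
V [70, 74] → after → no.
Total: 1.

1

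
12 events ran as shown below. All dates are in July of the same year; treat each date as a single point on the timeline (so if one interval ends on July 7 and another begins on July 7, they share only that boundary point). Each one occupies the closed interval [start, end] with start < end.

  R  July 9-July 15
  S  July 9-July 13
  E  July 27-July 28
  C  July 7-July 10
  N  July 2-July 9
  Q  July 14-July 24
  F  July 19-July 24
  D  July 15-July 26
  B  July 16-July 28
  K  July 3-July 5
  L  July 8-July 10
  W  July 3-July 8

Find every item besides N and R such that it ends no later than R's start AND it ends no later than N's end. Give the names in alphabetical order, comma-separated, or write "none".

K, W

Conditions: its end is no later than R's start (X.end <= July 9) AND its end is no later than N's end (X.end <= July 9).
B: end July 28 <= July 9? ✗; end July 28 <= July 9? ✗ → no.
C: end July 10 <= July 9? ✗; end July 10 <= July 9? ✗ → no.
D: end July 26 <= July 9? ✗; end July 26 <= July 9? ✗ → no.
E: end July 28 <= July 9? ✗; end July 28 <= July 9? ✗ → no.
F: end July 24 <= July 9? ✗; end July 24 <= July 9? ✗ → no.
K: end July 5 <= July 9? ✓; end July 5 <= July 9? ✓ → yes.
L: end July 10 <= July 9? ✗; end July 10 <= July 9? ✗ → no.
Q: end July 24 <= July 9? ✗; end July 24 <= July 9? ✗ → no.
S: end July 13 <= July 9? ✗; end July 13 <= July 9? ✗ → no.
W: end July 8 <= July 9? ✓; end July 8 <= July 9? ✓ → yes.
Result: K, W.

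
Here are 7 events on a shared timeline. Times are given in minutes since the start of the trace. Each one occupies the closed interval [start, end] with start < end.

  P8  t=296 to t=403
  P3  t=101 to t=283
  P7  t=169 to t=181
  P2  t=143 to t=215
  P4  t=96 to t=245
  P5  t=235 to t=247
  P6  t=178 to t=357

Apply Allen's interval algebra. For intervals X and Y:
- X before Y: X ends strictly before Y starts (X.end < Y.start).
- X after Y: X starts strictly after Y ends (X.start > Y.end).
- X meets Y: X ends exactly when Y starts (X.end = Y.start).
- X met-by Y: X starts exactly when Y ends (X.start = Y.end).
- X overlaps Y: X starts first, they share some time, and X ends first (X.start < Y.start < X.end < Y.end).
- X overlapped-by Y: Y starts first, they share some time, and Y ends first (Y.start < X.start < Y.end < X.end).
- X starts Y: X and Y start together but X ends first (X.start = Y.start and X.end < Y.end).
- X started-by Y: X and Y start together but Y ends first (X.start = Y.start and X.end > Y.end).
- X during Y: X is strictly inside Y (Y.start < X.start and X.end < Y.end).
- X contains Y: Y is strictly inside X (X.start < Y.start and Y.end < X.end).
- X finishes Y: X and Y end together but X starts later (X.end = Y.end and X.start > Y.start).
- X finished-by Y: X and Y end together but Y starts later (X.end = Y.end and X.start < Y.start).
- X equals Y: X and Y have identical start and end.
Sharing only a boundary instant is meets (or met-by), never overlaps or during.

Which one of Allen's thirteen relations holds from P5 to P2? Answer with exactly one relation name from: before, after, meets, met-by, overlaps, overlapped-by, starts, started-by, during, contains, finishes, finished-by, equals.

after

P5 = [t=235, t=247]; P2 = [t=143, t=215].
Compare endpoints: P5.start > P2.start, P5.start > P2.end, P5.end > P2.start, P5.end > P2.end.
That pattern is 'after'.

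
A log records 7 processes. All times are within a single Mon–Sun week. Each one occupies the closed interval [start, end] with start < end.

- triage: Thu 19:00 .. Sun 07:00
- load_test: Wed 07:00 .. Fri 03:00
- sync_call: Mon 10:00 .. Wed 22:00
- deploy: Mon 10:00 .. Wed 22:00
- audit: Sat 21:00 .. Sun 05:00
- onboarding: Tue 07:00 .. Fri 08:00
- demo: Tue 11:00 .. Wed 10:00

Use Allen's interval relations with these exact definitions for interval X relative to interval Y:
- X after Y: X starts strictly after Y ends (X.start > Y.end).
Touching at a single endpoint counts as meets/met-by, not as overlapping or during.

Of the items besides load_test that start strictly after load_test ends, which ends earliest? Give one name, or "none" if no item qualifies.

Target load_test = [Wed 07:00, Fri 03:00].
audit [Sat 21:00, Sun 05:00] → after → candidate.
demo [Tue 11:00, Wed 10:00] → overlaps → excluded.
deploy [Mon 10:00, Wed 22:00] → overlaps → excluded.
onboarding [Tue 07:00, Fri 08:00] → contains → excluded.
sync_call [Mon 10:00, Wed 22:00] → overlaps → excluded.
triage [Thu 19:00, Sun 07:00] → overlapped-by → excluded.
Among candidates, earliest end is Sun 05:00 → audit.

audit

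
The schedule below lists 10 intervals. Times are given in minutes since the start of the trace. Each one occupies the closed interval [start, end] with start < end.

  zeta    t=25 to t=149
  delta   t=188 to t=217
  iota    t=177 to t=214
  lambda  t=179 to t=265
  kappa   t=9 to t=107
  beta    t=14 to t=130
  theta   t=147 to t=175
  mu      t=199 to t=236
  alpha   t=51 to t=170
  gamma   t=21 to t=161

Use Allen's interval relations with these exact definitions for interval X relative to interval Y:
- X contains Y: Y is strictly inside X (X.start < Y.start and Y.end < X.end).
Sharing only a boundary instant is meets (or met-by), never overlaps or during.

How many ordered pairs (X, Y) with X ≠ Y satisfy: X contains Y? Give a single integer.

3

Checking all 90 ordered pairs for relation 'contains'; matching pairs in alphabetical order:
(gamma, zeta): gamma contains zeta ✓
(lambda, delta): lambda contains delta ✓
(lambda, mu): lambda contains mu ✓
Count: 3.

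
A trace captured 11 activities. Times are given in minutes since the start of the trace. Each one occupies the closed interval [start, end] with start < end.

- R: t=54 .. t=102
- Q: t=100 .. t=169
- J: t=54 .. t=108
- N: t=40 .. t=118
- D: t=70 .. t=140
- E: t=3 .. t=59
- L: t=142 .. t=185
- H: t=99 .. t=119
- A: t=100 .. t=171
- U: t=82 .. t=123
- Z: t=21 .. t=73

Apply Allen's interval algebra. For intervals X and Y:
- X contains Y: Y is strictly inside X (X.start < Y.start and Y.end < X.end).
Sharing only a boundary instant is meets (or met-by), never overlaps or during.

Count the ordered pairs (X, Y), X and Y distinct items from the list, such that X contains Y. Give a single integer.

5

Checking all 110 ordered pairs for relation 'contains'; matching pairs in alphabetical order:
(D, H): D contains H ✓
(D, U): D contains U ✓
(N, J): N contains J ✓
(N, R): N contains R ✓
(U, H): U contains H ✓
Count: 5.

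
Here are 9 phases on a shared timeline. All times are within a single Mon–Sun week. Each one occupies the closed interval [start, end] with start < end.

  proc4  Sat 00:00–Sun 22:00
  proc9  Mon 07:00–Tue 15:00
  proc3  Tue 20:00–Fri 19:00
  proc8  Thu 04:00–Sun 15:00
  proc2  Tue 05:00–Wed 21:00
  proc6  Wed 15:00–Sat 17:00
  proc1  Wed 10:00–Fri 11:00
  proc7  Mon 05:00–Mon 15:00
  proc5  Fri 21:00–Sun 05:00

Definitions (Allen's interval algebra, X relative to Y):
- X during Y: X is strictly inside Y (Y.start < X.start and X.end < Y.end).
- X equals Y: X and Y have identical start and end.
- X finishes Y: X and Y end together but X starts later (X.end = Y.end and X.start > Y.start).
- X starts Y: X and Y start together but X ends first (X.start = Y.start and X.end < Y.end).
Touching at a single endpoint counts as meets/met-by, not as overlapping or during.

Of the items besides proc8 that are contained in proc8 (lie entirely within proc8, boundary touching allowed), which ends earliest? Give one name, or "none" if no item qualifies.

Target proc8 = [Thu 04:00, Sun 15:00].
proc1 [Wed 10:00, Fri 11:00] → overlaps → excluded.
proc2 [Tue 05:00, Wed 21:00] → before → excluded.
proc3 [Tue 20:00, Fri 19:00] → overlaps → excluded.
proc4 [Sat 00:00, Sun 22:00] → overlapped-by → excluded.
proc5 [Fri 21:00, Sun 05:00] → during → candidate.
proc6 [Wed 15:00, Sat 17:00] → overlaps → excluded.
proc7 [Mon 05:00, Mon 15:00] → before → excluded.
proc9 [Mon 07:00, Tue 15:00] → before → excluded.
Among candidates, earliest end is Sun 05:00 → proc5.

proc5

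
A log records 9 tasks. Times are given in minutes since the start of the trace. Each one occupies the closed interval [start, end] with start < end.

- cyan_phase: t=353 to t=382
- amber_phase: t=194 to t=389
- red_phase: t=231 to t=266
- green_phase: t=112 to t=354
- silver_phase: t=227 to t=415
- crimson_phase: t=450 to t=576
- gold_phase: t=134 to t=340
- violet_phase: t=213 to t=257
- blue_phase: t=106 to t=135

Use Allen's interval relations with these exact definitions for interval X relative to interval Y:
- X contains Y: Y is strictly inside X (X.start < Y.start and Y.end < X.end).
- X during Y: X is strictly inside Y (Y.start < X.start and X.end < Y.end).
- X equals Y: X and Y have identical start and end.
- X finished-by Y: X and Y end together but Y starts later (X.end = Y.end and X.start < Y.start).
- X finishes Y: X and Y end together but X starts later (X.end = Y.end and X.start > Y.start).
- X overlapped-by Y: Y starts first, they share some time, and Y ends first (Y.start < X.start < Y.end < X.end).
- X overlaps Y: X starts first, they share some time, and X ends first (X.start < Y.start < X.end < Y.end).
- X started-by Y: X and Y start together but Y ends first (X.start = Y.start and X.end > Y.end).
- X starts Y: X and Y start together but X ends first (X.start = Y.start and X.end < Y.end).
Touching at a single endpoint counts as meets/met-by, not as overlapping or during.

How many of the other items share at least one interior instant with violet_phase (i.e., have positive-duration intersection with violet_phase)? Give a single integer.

5

Target violet_phase = [t=213, t=257].
amber_phase [t=194, t=389] → contains → counts.
blue_phase [t=106, t=135] → before → no.
crimson_phase [t=450, t=576] → after → no.
cyan_phase [t=353, t=382] → after → no.
gold_phase [t=134, t=340] → contains → counts.
green_phase [t=112, t=354] → contains → counts.
red_phase [t=231, t=266] → overlapped-by → counts.
silver_phase [t=227, t=415] → overlapped-by → counts.
Total: 5.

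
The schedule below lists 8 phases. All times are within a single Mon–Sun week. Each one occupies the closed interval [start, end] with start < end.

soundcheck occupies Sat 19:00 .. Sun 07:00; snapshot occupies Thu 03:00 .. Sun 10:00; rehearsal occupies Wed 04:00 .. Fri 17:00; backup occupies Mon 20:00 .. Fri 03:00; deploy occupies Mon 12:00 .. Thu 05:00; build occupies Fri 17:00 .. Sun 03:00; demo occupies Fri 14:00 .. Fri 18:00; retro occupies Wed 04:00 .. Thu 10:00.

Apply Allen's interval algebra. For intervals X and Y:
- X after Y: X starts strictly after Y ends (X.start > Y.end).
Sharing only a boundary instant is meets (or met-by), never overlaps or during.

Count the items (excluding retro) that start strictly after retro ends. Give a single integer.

Target retro = [Wed 04:00, Thu 10:00].
backup [Mon 20:00, Fri 03:00] → contains → no.
build [Fri 17:00, Sun 03:00] → after → counts.
demo [Fri 14:00, Fri 18:00] → after → counts.
deploy [Mon 12:00, Thu 05:00] → overlaps → no.
rehearsal [Wed 04:00, Fri 17:00] → started-by → no.
snapshot [Thu 03:00, Sun 10:00] → overlapped-by → no.
soundcheck [Sat 19:00, Sun 07:00] → after → counts.
Total: 3.

3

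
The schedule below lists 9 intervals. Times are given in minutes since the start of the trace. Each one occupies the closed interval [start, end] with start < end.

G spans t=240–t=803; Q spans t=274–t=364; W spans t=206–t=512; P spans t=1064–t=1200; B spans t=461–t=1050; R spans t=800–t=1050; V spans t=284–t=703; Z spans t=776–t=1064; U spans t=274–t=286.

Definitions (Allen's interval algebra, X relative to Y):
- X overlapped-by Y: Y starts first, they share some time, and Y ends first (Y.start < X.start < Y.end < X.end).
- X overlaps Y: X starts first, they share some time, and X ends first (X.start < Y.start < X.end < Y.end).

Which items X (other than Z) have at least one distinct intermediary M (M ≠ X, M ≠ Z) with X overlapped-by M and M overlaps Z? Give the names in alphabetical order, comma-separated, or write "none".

Target Z = [t=776, t=1064].
Intermediaries M with M overlaps Z: B, G.
Via B — items with X overlapped-by B: none.
Via G — items with X overlapped-by G: B, R.
Union: B, R.

B, R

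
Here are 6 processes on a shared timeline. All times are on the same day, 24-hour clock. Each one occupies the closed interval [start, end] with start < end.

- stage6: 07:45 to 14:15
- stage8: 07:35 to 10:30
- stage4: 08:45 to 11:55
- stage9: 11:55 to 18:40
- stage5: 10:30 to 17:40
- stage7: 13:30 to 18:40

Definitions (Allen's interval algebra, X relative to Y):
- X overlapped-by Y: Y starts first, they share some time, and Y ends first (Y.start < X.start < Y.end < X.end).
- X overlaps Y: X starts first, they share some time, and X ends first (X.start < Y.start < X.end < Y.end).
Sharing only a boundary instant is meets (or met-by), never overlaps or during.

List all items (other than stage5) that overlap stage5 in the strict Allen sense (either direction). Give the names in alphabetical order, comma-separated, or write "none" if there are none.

Target stage5 = [10:30, 17:40].
stage4 [08:45, 11:55] → overlaps → yes.
stage6 [07:45, 14:15] → overlaps → yes.
stage7 [13:30, 18:40] → overlapped-by → yes.
stage8 [07:35, 10:30] → meets → no.
stage9 [11:55, 18:40] → overlapped-by → yes.
Result: stage4, stage6, stage7, stage9.

stage4, stage6, stage7, stage9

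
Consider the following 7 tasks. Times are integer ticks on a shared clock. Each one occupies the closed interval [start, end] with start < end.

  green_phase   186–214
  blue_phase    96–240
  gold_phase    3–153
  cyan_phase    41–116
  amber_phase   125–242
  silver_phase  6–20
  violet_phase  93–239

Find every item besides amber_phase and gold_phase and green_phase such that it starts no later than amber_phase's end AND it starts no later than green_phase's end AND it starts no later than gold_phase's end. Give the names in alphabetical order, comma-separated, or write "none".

blue_phase, cyan_phase, silver_phase, violet_phase

Conditions: its start is no later than amber_phase's end (X.start <= 242) AND its start is no later than green_phase's end (X.start <= 214) AND its start is no later than gold_phase's end (X.start <= 153).
blue_phase: start 96 <= 242? ✓; start 96 <= 214? ✓; start 96 <= 153? ✓ → yes.
cyan_phase: start 41 <= 242? ✓; start 41 <= 214? ✓; start 41 <= 153? ✓ → yes.
silver_phase: start 6 <= 242? ✓; start 6 <= 214? ✓; start 6 <= 153? ✓ → yes.
violet_phase: start 93 <= 242? ✓; start 93 <= 214? ✓; start 93 <= 153? ✓ → yes.
Result: blue_phase, cyan_phase, silver_phase, violet_phase.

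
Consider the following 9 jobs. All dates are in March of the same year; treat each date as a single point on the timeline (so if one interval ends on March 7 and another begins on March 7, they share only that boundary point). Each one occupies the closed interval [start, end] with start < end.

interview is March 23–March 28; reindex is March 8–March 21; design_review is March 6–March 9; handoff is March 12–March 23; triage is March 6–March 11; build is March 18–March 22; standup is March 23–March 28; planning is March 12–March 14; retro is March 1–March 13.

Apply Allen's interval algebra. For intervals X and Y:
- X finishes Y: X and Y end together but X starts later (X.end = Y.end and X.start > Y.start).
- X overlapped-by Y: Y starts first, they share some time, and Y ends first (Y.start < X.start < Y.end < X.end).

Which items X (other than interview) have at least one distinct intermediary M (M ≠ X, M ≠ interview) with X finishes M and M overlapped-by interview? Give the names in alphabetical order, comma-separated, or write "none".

none

Target interview = [March 23, March 28].
Intermediaries M with M overlapped-by interview: none.
Union: none.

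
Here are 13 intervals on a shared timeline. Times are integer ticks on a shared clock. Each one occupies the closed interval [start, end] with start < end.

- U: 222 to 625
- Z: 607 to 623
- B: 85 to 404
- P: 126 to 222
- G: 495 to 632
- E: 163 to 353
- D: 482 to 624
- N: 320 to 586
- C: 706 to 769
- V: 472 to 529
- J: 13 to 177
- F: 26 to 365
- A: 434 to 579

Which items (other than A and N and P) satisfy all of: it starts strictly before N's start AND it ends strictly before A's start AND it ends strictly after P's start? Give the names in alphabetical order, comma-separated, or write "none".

Conditions: its start is strictly before N's start (X.start < 320) AND its end is strictly before A's start (X.end < 434) AND its end is strictly after P's start (X.end > 126).
B: start 85 < 320? ✓; end 404 < 434? ✓; end 404 > 126? ✓ → yes.
C: start 706 < 320? ✗; end 769 < 434? ✗; end 769 > 126? ✓ → no.
D: start 482 < 320? ✗; end 624 < 434? ✗; end 624 > 126? ✓ → no.
E: start 163 < 320? ✓; end 353 < 434? ✓; end 353 > 126? ✓ → yes.
F: start 26 < 320? ✓; end 365 < 434? ✓; end 365 > 126? ✓ → yes.
G: start 495 < 320? ✗; end 632 < 434? ✗; end 632 > 126? ✓ → no.
J: start 13 < 320? ✓; end 177 < 434? ✓; end 177 > 126? ✓ → yes.
U: start 222 < 320? ✓; end 625 < 434? ✗; end 625 > 126? ✓ → no.
V: start 472 < 320? ✗; end 529 < 434? ✗; end 529 > 126? ✓ → no.
Z: start 607 < 320? ✗; end 623 < 434? ✗; end 623 > 126? ✓ → no.
Result: B, E, F, J.

B, E, F, J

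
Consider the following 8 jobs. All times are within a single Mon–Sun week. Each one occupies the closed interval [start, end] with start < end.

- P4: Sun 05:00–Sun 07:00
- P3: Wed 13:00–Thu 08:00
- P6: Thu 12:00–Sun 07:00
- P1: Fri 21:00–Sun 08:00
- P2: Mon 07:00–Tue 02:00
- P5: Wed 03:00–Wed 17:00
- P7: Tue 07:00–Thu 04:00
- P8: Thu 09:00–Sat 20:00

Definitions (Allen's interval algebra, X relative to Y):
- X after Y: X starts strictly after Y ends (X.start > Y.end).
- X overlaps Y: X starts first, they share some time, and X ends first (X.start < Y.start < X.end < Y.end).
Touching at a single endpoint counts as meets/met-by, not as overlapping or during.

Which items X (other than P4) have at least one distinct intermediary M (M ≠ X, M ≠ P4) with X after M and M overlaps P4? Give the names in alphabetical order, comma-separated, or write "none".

none

Target P4 = [Sun 05:00, Sun 07:00].
Intermediaries M with M overlaps P4: none.
Union: none.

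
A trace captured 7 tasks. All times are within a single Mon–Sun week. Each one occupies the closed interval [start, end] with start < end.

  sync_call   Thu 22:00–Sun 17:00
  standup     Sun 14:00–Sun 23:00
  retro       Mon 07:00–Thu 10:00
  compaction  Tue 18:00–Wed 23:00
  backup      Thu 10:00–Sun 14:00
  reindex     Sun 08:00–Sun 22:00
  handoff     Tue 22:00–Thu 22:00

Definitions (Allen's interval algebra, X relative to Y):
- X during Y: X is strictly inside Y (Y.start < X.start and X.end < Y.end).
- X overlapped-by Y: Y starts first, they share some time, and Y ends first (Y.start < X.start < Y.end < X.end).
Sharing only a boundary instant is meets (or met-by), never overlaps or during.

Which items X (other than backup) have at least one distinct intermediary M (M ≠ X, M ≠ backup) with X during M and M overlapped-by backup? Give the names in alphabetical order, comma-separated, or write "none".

none

Target backup = [Thu 10:00, Sun 14:00].
Intermediaries M with M overlapped-by backup: reindex, sync_call.
Via reindex — items with X during reindex: none.
Via sync_call — items with X during sync_call: none.
Union: none.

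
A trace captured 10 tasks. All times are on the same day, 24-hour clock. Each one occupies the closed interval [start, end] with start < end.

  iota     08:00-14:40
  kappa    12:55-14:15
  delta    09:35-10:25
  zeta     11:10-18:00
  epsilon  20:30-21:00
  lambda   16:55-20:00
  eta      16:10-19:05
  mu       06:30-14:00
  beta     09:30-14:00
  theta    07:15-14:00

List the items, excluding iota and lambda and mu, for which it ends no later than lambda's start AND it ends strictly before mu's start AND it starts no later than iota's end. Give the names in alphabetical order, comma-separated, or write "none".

none

Conditions: its end is no later than lambda's start (X.end <= 16:55) AND its end is strictly before mu's start (X.end < 06:30) AND its start is no later than iota's end (X.start <= 14:40).
beta: end 14:00 <= 16:55? ✓; end 14:00 < 06:30? ✗; start 09:30 <= 14:40? ✓ → no.
delta: end 10:25 <= 16:55? ✓; end 10:25 < 06:30? ✗; start 09:35 <= 14:40? ✓ → no.
epsilon: end 21:00 <= 16:55? ✗; end 21:00 < 06:30? ✗; start 20:30 <= 14:40? ✗ → no.
eta: end 19:05 <= 16:55? ✗; end 19:05 < 06:30? ✗; start 16:10 <= 14:40? ✗ → no.
kappa: end 14:15 <= 16:55? ✓; end 14:15 < 06:30? ✗; start 12:55 <= 14:40? ✓ → no.
theta: end 14:00 <= 16:55? ✓; end 14:00 < 06:30? ✗; start 07:15 <= 14:40? ✓ → no.
zeta: end 18:00 <= 16:55? ✗; end 18:00 < 06:30? ✗; start 11:10 <= 14:40? ✓ → no.
Result: none.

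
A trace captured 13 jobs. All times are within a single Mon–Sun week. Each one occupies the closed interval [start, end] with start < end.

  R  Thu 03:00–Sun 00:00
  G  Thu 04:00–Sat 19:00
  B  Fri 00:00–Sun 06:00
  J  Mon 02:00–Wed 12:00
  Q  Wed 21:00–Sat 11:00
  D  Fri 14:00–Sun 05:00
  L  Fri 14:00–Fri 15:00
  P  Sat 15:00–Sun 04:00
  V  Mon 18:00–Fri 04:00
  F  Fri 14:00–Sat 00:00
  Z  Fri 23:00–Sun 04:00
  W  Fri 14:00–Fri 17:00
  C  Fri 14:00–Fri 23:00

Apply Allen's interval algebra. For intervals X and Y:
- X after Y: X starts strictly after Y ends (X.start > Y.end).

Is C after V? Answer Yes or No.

C = [Fri 14:00, Fri 23:00], V = [Mon 18:00, Fri 04:00].
Actual relation of C to V: after.
Asked whether 'after' holds → Yes.

Yes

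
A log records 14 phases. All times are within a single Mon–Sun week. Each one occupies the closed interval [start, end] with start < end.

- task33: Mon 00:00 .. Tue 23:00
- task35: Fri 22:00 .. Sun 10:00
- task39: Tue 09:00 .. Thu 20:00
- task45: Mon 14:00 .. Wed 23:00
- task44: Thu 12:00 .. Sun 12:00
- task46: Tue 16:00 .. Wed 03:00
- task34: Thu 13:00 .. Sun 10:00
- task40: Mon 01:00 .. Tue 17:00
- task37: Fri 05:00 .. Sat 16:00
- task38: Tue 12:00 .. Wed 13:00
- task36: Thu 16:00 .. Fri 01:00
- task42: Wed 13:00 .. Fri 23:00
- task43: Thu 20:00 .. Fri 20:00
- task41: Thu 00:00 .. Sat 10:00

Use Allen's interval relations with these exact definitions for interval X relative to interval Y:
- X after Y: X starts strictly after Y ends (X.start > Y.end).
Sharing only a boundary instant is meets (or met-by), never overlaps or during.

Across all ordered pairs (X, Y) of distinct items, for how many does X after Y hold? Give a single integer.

43

Checking all 182 ordered pairs for relation 'after'; matching pairs in alphabetical order:
(task34, task33): task34 after task33 ✓
(task34, task38): task34 after task38 ✓
(task34, task40): task34 after task40 ✓
(task34, task45): task34 after task45 ✓
(task34, task46): task34 after task46 ✓
(task35, task33): task35 after task33 ✓
(task35, task36): task35 after task36 ✓
(task35, task38): task35 after task38 ✓
(task35, task39): task35 after task39 ✓
(task35, task40): task35 after task40 ✓
(task35, task43): task35 after task43 ✓
(task35, task45): task35 after task45 ✓
(task35, task46): task35 after task46 ✓
(task36, task33): task36 after task33 ✓
(task36, task38): task36 after task38 ✓
(task36, task40): task36 after task40 ✓
(task36, task45): task36 after task45 ✓
(task36, task46): task36 after task46 ✓
(task37, task33): task37 after task33 ✓
(task37, task36): task37 after task36 ✓
(task37, task38): task37 after task38 ✓
(task37, task39): task37 after task39 ✓
(task37, task40): task37 after task40 ✓
(task37, task45): task37 after task45 ✓
... plus 19 further pairs not listed.
Count: 43.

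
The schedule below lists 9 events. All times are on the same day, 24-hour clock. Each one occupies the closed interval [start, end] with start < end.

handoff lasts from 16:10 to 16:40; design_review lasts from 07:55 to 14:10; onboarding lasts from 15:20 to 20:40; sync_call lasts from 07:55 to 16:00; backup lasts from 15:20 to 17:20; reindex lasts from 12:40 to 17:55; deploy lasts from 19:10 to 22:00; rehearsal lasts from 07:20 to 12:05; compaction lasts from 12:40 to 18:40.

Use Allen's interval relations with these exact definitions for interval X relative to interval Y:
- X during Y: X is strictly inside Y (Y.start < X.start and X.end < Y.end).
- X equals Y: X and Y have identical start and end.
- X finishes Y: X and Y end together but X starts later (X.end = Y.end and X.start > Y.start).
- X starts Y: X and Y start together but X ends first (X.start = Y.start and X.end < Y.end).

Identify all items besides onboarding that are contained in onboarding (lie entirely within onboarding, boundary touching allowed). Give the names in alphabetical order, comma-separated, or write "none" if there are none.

Target onboarding = [15:20, 20:40].
backup [15:20, 17:20] → starts → yes.
compaction [12:40, 18:40] → overlaps → no.
deploy [19:10, 22:00] → overlapped-by → no.
design_review [07:55, 14:10] → before → no.
handoff [16:10, 16:40] → during → yes.
rehearsal [07:20, 12:05] → before → no.
reindex [12:40, 17:55] → overlaps → no.
sync_call [07:55, 16:00] → overlaps → no.
Result: backup, handoff.

backup, handoff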